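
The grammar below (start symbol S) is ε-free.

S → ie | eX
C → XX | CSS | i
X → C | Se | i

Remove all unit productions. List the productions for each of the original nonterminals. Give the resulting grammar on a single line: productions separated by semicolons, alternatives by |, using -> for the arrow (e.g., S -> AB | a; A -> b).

Unit productions: X->C.
Unit pairs (A ⇒* B via units): (X,C).
S: inherits non-unit rules of {S} → eX | ie.
C: inherits non-unit rules of {C} → CSS | XX | i.
X: inherits non-unit rules of {C, X} → CSS | Se | XX | i.

S -> eX | ie; C -> i | XX | CSS; X -> i | Se | XX | CSS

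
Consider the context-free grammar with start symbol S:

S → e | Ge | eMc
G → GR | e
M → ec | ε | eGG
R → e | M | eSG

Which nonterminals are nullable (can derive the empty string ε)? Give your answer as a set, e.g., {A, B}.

Directly nullable (have an ε-rule): {M}.
R is nullable via R -> M (every symbol on the right is already known nullable).
Not nullable: G, S — each has a terminal in every rule's right-hand side or depends on a non-nullable symbol.

{M, R}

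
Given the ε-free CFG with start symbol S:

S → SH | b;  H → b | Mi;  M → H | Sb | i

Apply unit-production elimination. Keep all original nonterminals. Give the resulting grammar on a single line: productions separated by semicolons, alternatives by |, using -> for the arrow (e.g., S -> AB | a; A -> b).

Unit productions: M->H.
Unit pairs (A ⇒* B via units): (M,H).
S: inherits non-unit rules of {S} → SH | b.
H: inherits non-unit rules of {H} → Mi | b.
M: inherits non-unit rules of {H, M} → Mi | Sb | b | i.

S -> b | SH; H -> b | Mi; M -> b | i | Mi | Sb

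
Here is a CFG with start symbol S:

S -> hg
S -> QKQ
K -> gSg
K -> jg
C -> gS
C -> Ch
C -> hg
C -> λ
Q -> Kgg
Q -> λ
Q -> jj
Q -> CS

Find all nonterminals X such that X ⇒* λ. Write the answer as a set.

Directly nullable (have an ε-rule): {C, Q}.
Not nullable: K, S — each has a terminal in every rule's right-hand side or depends on a non-nullable symbol.

{C, Q}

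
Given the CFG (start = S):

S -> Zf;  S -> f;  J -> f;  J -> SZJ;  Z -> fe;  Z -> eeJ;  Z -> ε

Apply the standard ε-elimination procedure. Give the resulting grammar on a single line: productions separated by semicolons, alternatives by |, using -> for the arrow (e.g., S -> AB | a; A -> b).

S -> f | Zf; J -> f | SJ | SZJ; Z -> fe | eeJ

Nullable set: {Z}.
S -> Zf: Z nullable, giving Zf | f.
J -> SZJ: Z nullable, giving SJ | SZJ.
Drop Z -> ε.
Unchanged (no nullable symbols): S -> f; J -> f; Z -> eeJ; Z -> fe.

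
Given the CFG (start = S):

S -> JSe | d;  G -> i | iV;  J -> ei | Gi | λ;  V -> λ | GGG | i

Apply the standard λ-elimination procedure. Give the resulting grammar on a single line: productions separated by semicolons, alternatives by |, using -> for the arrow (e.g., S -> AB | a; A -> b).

Nullable set: {J, V}.
S -> JSe: J nullable, giving JSe | Se.
G -> iV: V nullable, giving i | iV.
Drop J -> λ.
Drop V -> λ.
Unchanged (no nullable symbols): S -> d; G -> i; J -> Gi; J -> ei; V -> GGG; V -> i.

S -> d | Se | JSe; G -> i | iV; J -> Gi | ei; V -> i | GGG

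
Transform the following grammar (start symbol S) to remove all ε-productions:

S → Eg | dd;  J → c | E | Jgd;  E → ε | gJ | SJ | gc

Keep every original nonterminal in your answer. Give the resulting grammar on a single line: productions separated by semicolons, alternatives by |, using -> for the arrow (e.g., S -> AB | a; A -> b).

Nullable set: {E, J}.
S -> Eg: E nullable, giving Eg | g.
Drop E -> ε.
E -> SJ: J nullable, giving S | SJ.
E -> gJ: J nullable, giving g | gJ.
J -> E: E nullable, giving E.
J -> Jgd: J nullable, giving Jgd | gd.
Unchanged (no nullable symbols): S -> dd; E -> gc; J -> c.

S -> g | Eg | dd; E -> S | g | SJ | gJ | gc; J -> E | c | gd | Jgd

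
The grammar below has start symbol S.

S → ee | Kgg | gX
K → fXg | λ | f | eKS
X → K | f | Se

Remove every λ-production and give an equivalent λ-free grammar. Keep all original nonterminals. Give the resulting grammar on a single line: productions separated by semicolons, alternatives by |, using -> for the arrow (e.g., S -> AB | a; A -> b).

S -> g | ee | gX | gg | Kgg; K -> f | eS | fg | eKS | fXg; X -> K | f | Se

Nullable set: {K, X}.
S -> Kgg: K nullable, giving Kgg | gg.
S -> gX: X nullable, giving g | gX.
Drop K -> λ.
K -> eKS: K nullable, giving eKS | eS.
K -> fXg: X nullable, giving fXg | fg.
X -> K: K nullable, giving K.
Unchanged (no nullable symbols): S -> ee; K -> f; X -> Se; X -> f.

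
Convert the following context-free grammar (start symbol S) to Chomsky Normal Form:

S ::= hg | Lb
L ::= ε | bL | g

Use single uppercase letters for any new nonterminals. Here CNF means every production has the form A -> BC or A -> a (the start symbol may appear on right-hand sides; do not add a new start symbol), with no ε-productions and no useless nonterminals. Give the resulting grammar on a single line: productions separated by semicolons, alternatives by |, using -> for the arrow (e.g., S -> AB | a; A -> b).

S -> b | BC | LA; A -> b; B -> h; C -> g; L -> b | g | AL

Nullable: {L}; after ε-elimination: S -> b | Lb | hg; L -> b | g | bL.
No unit productions to eliminate.
TERM: introduce A -> b, C -> g, B -> h and substitute in every rule of length ≥2.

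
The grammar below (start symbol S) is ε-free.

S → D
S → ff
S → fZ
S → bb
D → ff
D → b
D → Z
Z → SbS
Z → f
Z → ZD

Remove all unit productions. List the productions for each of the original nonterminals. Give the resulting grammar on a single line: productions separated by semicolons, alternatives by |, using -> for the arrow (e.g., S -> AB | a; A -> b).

Unit productions: D->Z, S->D.
Unit pairs (A ⇒* B via units): (D,Z), (S,D), (S,Z).
S: inherits non-unit rules of {D, S, Z} → SbS | ZD | b | bb | f | fZ | ff.
D: inherits non-unit rules of {D, Z} → SbS | ZD | b | f | ff.
Z: inherits non-unit rules of {Z} → SbS | ZD | f.

S -> b | f | ZD | bb | fZ | ff | SbS; D -> b | f | ZD | ff | SbS; Z -> f | ZD | SbS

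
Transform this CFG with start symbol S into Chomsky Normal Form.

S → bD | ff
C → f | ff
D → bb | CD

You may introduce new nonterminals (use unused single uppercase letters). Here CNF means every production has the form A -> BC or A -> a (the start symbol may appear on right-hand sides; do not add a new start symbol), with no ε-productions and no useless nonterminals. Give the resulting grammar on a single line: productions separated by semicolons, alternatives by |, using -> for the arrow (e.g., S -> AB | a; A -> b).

S -> AA | BD; A -> f; B -> b; C -> f | AA; D -> BB | CD

No ε-productions.
No unit productions to eliminate.
TERM: introduce B -> b, A -> f and substitute in every rule of length ≥2.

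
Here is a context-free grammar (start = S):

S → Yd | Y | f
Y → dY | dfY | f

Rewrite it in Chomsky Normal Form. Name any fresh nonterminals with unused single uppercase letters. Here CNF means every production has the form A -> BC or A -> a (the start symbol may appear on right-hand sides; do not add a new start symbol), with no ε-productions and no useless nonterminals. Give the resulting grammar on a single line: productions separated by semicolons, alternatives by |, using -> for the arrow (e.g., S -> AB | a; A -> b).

S -> f | AC | AY | YA; A -> d; B -> f; C -> BY; D -> BY; Y -> f | AD | AY

No ε-productions.
After unit-elimination: S -> f | Yd | dY | dfY; Y -> f | dY | dfY.
TERM: introduce A -> d, B -> f and substitute in every rule of length ≥2.
BIN: S -> ABY becomes S -> AC, C -> BY; Y -> ABY becomes Y -> AD, D -> BY.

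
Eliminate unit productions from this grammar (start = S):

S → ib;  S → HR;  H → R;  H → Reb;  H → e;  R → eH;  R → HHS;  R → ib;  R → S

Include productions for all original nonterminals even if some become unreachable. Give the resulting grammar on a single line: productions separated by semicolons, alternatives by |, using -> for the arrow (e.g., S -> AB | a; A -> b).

Unit productions: H->R, R->S.
Unit pairs (A ⇒* B via units): (H,R), (H,S), (R,S).
S: inherits non-unit rules of {S} → HR | ib.
H: inherits non-unit rules of {H, R, S} → HHS | HR | Reb | e | eH | ib.
R: inherits non-unit rules of {R, S} → HHS | HR | eH | ib.

S -> HR | ib; H -> e | HR | eH | ib | HHS | Reb; R -> HR | eH | ib | HHS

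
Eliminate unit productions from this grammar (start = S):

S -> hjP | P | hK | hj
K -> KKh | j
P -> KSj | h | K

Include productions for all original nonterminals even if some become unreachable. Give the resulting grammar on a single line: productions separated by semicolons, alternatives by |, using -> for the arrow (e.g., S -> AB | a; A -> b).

Unit productions: P->K, S->P.
Unit pairs (A ⇒* B via units): (P,K), (S,K), (S,P).
S: inherits non-unit rules of {K, P, S} → KKh | KSj | h | hK | hj | hjP | j.
K: inherits non-unit rules of {K} → KKh | j.
P: inherits non-unit rules of {K, P} → KKh | KSj | h | j.

S -> h | j | hK | hj | KKh | KSj | hjP; K -> j | KKh; P -> h | j | KKh | KSj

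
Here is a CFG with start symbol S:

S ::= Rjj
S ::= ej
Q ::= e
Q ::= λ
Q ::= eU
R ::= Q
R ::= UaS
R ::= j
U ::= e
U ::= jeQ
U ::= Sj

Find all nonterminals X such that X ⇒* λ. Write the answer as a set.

Directly nullable (have an ε-rule): {Q}.
R is nullable via R -> Q (every symbol on the right is already known nullable).
Not nullable: S, U — each has a terminal in every rule's right-hand side or depends on a non-nullable symbol.

{Q, R}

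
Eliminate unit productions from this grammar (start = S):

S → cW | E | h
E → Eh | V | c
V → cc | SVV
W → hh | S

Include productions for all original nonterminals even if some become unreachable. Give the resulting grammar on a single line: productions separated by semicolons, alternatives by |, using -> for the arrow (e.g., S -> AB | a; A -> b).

S -> c | h | Eh | cW | cc | SVV; E -> c | Eh | cc | SVV; V -> cc | SVV; W -> c | h | Eh | cW | cc | hh | SVV

Unit productions: E->V, S->E, W->S.
Unit pairs (A ⇒* B via units): (E,V), (S,E), (S,V), (W,E), (W,S), (W,V).
S: inherits non-unit rules of {E, S, V} → Eh | SVV | c | cW | cc | h.
E: inherits non-unit rules of {E, V} → Eh | SVV | c | cc.
V: inherits non-unit rules of {V} → SVV | cc.
W: inherits non-unit rules of {E, S, V, W} → Eh | SVV | c | cW | cc | h | hh.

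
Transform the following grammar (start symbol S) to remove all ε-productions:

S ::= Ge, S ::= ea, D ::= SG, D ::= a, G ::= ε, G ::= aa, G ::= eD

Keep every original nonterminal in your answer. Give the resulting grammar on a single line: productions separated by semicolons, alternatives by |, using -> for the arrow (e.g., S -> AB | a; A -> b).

Nullable set: {G}.
S -> Ge: G nullable, giving Ge | e.
D -> SG: G nullable, giving S | SG.
Drop G -> ε.
Unchanged (no nullable symbols): S -> ea; D -> a; G -> aa; G -> eD.

S -> e | Ge | ea; D -> S | a | SG; G -> aa | eD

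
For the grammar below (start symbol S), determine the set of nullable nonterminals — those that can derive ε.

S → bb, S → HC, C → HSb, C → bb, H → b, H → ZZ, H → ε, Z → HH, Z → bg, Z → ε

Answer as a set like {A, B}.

Directly nullable (have an ε-rule): {H, Z}.
Not nullable: C, S — each has a terminal in every rule's right-hand side or depends on a non-nullable symbol.

{H, Z}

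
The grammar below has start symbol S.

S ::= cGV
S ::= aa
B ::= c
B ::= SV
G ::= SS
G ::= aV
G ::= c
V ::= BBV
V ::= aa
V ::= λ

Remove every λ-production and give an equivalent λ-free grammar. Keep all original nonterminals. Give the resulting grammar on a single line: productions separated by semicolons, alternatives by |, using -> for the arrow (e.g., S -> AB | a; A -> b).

Nullable set: {V}.
S -> cGV: V nullable, giving cG | cGV.
B -> SV: V nullable, giving S | SV.
G -> aV: V nullable, giving a | aV.
Drop V -> λ.
V -> BBV: V nullable, giving BB | BBV.
Unchanged (no nullable symbols): S -> aa; B -> c; G -> SS; G -> c; V -> aa.

S -> aa | cG | cGV; B -> S | c | SV; G -> a | c | SS | aV; V -> BB | aa | BBV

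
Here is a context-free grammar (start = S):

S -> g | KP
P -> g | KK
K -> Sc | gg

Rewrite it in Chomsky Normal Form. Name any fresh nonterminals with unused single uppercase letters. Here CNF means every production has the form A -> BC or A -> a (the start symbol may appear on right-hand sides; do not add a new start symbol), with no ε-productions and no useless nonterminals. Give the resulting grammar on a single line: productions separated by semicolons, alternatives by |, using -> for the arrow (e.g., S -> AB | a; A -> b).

S -> g | KP; A -> c; B -> g; K -> BB | SA; P -> g | KK

No ε-productions.
No unit productions to eliminate.
TERM: introduce A -> c, B -> g and substitute in every rule of length ≥2.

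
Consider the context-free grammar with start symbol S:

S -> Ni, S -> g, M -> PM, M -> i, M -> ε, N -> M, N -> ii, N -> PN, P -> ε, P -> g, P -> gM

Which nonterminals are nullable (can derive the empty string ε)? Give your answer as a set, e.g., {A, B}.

Directly nullable (have an ε-rule): {M, P}.
N is nullable via N -> M (every symbol on the right is already known nullable).
Not nullable: S — each has a terminal in every rule's right-hand side or depends on a non-nullable symbol.

{M, N, P}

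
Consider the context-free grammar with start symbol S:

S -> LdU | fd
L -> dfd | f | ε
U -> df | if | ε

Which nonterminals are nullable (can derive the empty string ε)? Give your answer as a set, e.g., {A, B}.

{L, U}

Directly nullable (have an ε-rule): {L, U}.
Not nullable: S — each has a terminal in every rule's right-hand side or depends on a non-nullable symbol.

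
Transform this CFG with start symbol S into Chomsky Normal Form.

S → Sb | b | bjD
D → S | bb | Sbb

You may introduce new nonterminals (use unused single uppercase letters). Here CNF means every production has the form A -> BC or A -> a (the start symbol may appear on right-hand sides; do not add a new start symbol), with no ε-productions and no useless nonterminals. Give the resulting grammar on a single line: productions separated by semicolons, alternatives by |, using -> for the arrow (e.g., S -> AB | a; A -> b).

S -> b | AF | SA; A -> b; B -> j; C -> BD; D -> b | AA | AC | SA | SE; E -> AA; F -> BD

No ε-productions.
After unit-elimination: S -> b | Sb | bjD; D -> b | Sb | bb | Sbb | bjD.
TERM: introduce A -> b, B -> j and substitute in every rule of length ≥2.
BIN: D -> ABD becomes D -> AC, C -> BD; D -> SAA becomes D -> SE, E -> AA; S -> ABD becomes S -> AF, F -> BD.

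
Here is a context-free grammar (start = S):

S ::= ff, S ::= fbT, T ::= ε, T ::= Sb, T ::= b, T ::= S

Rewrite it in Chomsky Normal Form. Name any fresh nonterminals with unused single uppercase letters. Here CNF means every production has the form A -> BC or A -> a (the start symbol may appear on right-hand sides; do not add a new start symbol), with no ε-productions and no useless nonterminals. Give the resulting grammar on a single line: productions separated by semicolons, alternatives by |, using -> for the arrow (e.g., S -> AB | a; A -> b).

S -> AA | AB | AC; A -> f; B -> b; C -> BT; D -> BT; T -> b | AA | AB | AD | SB

Nullable: {T}; after ε-elimination: S -> fb | ff | fbT; T -> S | b | Sb.
After unit-elimination: S -> fb | ff | fbT; T -> b | Sb | fb | ff | fbT.
TERM: introduce B -> b, A -> f and substitute in every rule of length ≥2.
BIN: S -> ABT becomes S -> AC, C -> BT; T -> ABT becomes T -> AD, D -> BT.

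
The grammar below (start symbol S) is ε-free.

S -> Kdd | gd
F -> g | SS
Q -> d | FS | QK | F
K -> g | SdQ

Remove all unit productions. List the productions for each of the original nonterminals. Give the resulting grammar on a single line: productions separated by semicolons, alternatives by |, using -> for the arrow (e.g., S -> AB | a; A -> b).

Unit productions: Q->F.
Unit pairs (A ⇒* B via units): (Q,F).
S: inherits non-unit rules of {S} → Kdd | gd.
F: inherits non-unit rules of {F} → SS | g.
K: inherits non-unit rules of {K} → SdQ | g.
Q: inherits non-unit rules of {F, Q} → FS | QK | SS | d | g.

S -> gd | Kdd; F -> g | SS; K -> g | SdQ; Q -> d | g | FS | QK | SS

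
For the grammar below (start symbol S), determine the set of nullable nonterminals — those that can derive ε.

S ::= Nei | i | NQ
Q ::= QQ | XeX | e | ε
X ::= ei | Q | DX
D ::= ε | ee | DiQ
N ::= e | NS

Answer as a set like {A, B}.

Directly nullable (have an ε-rule): {D, Q}.
X is nullable via X -> Q (every symbol on the right is already known nullable).
Not nullable: N, S — each has a terminal in every rule's right-hand side or depends on a non-nullable symbol.

{D, Q, X}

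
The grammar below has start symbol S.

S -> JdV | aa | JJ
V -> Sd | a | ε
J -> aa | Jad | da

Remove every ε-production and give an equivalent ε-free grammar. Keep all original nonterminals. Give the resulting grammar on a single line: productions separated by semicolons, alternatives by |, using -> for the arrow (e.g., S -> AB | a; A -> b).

S -> JJ | Jd | aa | JdV; J -> aa | da | Jad; V -> a | Sd

Nullable set: {V}.
S -> JdV: V nullable, giving Jd | JdV.
Drop V -> ε.
Unchanged (no nullable symbols): S -> JJ; S -> aa; J -> Jad; J -> aa; J -> da; V -> Sd; V -> a.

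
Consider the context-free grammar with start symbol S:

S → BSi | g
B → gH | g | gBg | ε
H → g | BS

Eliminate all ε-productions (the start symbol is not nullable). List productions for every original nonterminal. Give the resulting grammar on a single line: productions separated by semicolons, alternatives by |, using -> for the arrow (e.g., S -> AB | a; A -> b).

Nullable set: {B}.
S -> BSi: B nullable, giving BSi | Si.
Drop B -> ε.
B -> gBg: B nullable, giving gBg | gg.
H -> BS: B nullable, giving BS | S.
Unchanged (no nullable symbols): S -> g; B -> g; B -> gH; H -> g.

S -> g | Si | BSi; B -> g | gH | gg | gBg; H -> S | g | BS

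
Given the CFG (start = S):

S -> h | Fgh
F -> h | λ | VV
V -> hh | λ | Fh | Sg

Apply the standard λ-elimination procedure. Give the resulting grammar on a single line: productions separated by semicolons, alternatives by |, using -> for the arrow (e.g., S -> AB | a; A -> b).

Nullable set: {F, V}.
S -> Fgh: F nullable, giving Fgh | gh.
Drop F -> λ.
F -> VV: V, V nullable, giving V | VV.
Drop V -> λ.
V -> Fh: F nullable, giving Fh | h.
Unchanged (no nullable symbols): S -> h; F -> h; V -> Sg; V -> hh.

S -> h | gh | Fgh; F -> V | h | VV; V -> h | Fh | Sg | hh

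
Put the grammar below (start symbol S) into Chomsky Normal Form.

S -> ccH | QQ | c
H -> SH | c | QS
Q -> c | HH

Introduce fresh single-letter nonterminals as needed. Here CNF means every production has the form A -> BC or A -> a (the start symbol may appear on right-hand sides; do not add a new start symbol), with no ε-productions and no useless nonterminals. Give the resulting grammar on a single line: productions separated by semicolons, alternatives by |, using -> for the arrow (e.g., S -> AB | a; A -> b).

No ε-productions.
No unit productions to eliminate.
TERM: introduce A -> c and substitute in every rule of length ≥2.
BIN: S -> AAH becomes S -> AB, B -> AH.

S -> c | AB | QQ; A -> c; B -> AH; H -> c | QS | SH; Q -> c | HH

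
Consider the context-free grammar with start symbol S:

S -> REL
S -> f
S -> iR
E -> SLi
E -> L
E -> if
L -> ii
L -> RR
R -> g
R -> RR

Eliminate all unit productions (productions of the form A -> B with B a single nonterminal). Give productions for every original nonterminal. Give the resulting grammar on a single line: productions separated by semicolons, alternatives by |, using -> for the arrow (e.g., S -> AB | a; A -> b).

S -> f | iR | REL; E -> RR | if | ii | SLi; L -> RR | ii; R -> g | RR

Unit productions: E->L.
Unit pairs (A ⇒* B via units): (E,L).
S: inherits non-unit rules of {S} → REL | f | iR.
E: inherits non-unit rules of {E, L} → RR | SLi | if | ii.
L: inherits non-unit rules of {L} → RR | ii.
R: inherits non-unit rules of {R} → RR | g.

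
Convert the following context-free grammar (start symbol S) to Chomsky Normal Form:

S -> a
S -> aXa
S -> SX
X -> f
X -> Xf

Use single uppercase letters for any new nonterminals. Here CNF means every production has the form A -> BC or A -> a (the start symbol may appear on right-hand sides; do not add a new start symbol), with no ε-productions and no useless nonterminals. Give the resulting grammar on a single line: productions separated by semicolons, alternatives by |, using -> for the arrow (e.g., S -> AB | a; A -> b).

S -> a | AC | SX; A -> a; B -> f; C -> XA; X -> f | XB

No ε-productions.
No unit productions to eliminate.
TERM: introduce A -> a, B -> f and substitute in every rule of length ≥2.
BIN: S -> AXA becomes S -> AC, C -> XA.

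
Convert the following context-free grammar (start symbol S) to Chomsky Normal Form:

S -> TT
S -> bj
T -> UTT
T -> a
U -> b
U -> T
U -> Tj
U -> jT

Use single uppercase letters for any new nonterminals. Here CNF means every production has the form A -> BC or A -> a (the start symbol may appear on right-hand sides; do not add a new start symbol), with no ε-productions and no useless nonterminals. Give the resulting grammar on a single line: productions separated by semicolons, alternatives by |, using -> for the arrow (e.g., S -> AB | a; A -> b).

No ε-productions.
After unit-elimination: S -> TT | bj; T -> a | UTT; U -> a | b | Tj | jT | UTT.
TERM: introduce A -> b, B -> j and substitute in every rule of length ≥2.
BIN: T -> UTT becomes T -> UC, C -> TT; U -> UTT becomes U -> UD, D -> TT.

S -> AB | TT; A -> b; B -> j; C -> TT; D -> TT; T -> a | UC; U -> a | b | BT | TB | UD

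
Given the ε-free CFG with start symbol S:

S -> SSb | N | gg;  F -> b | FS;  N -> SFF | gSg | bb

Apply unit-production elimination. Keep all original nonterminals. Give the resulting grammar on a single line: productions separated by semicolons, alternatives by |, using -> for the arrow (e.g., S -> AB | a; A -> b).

S -> bb | gg | SFF | SSb | gSg; F -> b | FS; N -> bb | SFF | gSg

Unit productions: S->N.
Unit pairs (A ⇒* B via units): (S,N).
S: inherits non-unit rules of {N, S} → SFF | SSb | bb | gSg | gg.
F: inherits non-unit rules of {F} → FS | b.
N: inherits non-unit rules of {N} → SFF | bb | gSg.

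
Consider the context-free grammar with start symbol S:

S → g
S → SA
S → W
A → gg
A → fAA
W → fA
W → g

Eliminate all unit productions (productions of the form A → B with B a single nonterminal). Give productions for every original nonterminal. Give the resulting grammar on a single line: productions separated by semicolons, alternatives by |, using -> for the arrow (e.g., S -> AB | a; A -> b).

S -> g | SA | fA; A -> gg | fAA; W -> g | fA

Unit productions: S->W.
Unit pairs (A ⇒* B via units): (S,W).
S: inherits non-unit rules of {S, W} → SA | fA | g.
A: inherits non-unit rules of {A} → fAA | gg.
W: inherits non-unit rules of {W} → fA | g.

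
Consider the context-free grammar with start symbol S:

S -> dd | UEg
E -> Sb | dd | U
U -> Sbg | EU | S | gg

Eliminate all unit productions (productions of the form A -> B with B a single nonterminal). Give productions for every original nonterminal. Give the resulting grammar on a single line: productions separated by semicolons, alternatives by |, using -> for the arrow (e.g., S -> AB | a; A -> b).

S -> dd | UEg; E -> EU | Sb | dd | gg | Sbg | UEg; U -> EU | dd | gg | Sbg | UEg

Unit productions: E->U, U->S.
Unit pairs (A ⇒* B via units): (E,S), (E,U), (U,S).
S: inherits non-unit rules of {S} → UEg | dd.
E: inherits non-unit rules of {E, S, U} → EU | Sb | Sbg | UEg | dd | gg.
U: inherits non-unit rules of {S, U} → EU | Sbg | UEg | dd | gg.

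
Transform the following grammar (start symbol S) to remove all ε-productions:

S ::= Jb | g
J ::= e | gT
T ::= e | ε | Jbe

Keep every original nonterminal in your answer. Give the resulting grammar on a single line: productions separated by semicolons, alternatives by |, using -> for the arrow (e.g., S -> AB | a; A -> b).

Nullable set: {T}.
J -> gT: T nullable, giving g | gT.
Drop T -> ε.
Unchanged (no nullable symbols): S -> Jb; S -> g; J -> e; T -> Jbe; T -> e.

S -> g | Jb; J -> e | g | gT; T -> e | Jbe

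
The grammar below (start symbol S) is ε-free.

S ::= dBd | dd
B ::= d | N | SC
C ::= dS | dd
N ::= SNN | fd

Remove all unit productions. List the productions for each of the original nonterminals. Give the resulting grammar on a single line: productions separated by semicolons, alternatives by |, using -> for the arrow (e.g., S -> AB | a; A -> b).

Unit productions: B->N.
Unit pairs (A ⇒* B via units): (B,N).
S: inherits non-unit rules of {S} → dBd | dd.
B: inherits non-unit rules of {B, N} → SC | SNN | d | fd.
C: inherits non-unit rules of {C} → dS | dd.
N: inherits non-unit rules of {N} → SNN | fd.

S -> dd | dBd; B -> d | SC | fd | SNN; C -> dS | dd; N -> fd | SNN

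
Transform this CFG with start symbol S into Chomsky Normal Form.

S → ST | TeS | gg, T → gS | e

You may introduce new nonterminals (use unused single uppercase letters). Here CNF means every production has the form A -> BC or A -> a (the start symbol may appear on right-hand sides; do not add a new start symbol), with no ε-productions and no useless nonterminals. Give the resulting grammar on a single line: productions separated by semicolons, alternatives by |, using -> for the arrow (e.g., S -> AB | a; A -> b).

S -> BB | ST | TC; A -> e; B -> g; C -> AS; T -> e | BS

No ε-productions.
No unit productions to eliminate.
TERM: introduce A -> e, B -> g and substitute in every rule of length ≥2.
BIN: S -> TAS becomes S -> TC, C -> AS.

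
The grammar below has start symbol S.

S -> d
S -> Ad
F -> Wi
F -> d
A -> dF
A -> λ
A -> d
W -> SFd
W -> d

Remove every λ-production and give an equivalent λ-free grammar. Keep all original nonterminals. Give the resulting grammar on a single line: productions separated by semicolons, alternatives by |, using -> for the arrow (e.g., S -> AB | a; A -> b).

S -> d | Ad; A -> d | dF; F -> d | Wi; W -> d | SFd

Nullable set: {A}.
S -> Ad: A nullable, giving Ad | d.
Drop A -> λ.
Unchanged (no nullable symbols): S -> d; A -> d; A -> dF; F -> Wi; F -> d; W -> SFd; W -> d.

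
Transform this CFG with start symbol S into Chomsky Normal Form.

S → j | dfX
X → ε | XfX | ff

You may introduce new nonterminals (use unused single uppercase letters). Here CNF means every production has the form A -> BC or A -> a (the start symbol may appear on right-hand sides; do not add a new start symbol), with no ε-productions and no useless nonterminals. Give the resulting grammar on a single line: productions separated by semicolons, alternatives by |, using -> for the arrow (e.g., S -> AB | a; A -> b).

S -> j | AB | AC; A -> d; B -> f; C -> BX; D -> BX; X -> f | BB | BX | XB | XD

Nullable: {X}; after ε-elimination: S -> j | df | dfX; X -> f | Xf | fX | ff | XfX.
No unit productions to eliminate.
TERM: introduce A -> d, B -> f and substitute in every rule of length ≥2.
BIN: S -> ABX becomes S -> AC, C -> BX; X -> XBX becomes X -> XD, D -> BX.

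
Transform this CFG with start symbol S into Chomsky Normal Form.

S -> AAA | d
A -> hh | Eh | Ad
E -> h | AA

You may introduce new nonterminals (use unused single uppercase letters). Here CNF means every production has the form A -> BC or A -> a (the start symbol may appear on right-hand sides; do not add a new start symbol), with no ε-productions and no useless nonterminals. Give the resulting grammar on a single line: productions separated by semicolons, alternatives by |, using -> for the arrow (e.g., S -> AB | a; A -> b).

S -> d | AD; A -> AB | CC | EC; B -> d; C -> h; D -> AA; E -> h | AA

No ε-productions.
No unit productions to eliminate.
TERM: introduce B -> d, C -> h and substitute in every rule of length ≥2.
BIN: S -> AAA becomes S -> AD, D -> AA.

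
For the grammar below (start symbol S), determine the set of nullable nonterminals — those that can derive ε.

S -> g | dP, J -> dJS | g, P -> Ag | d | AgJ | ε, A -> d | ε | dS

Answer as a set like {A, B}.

{A, P}

Directly nullable (have an ε-rule): {A, P}.
Not nullable: J, S — each has a terminal in every rule's right-hand side or depends on a non-nullable symbol.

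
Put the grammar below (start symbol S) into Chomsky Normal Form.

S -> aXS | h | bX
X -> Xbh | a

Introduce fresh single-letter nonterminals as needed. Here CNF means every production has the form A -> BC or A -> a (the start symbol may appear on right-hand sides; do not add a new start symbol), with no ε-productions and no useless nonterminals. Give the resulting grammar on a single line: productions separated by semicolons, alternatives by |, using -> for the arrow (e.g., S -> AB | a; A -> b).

S -> h | AD | BX; A -> a; B -> b; C -> h; D -> XS; E -> BC; X -> a | XE

No ε-productions.
No unit productions to eliminate.
TERM: introduce A -> a, B -> b, C -> h and substitute in every rule of length ≥2.
BIN: S -> AXS becomes S -> AD, D -> XS; X -> XBC becomes X -> XE, E -> BC.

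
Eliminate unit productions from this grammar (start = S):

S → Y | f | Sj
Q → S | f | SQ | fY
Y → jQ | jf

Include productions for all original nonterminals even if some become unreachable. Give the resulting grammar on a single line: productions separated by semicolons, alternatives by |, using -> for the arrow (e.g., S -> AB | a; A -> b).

Unit productions: Q->S, S->Y.
Unit pairs (A ⇒* B via units): (Q,S), (Q,Y), (S,Y).
S: inherits non-unit rules of {S, Y} → Sj | f | jQ | jf.
Q: inherits non-unit rules of {Q, S, Y} → SQ | Sj | f | fY | jQ | jf.
Y: inherits non-unit rules of {Y} → jQ | jf.

S -> f | Sj | jQ | jf; Q -> f | SQ | Sj | fY | jQ | jf; Y -> jQ | jf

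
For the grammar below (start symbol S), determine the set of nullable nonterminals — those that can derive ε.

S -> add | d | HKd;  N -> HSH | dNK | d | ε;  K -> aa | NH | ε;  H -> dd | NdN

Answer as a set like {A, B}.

{K, N}

Directly nullable (have an ε-rule): {K, N}.
Not nullable: H, S — each has a terminal in every rule's right-hand side or depends on a non-nullable symbol.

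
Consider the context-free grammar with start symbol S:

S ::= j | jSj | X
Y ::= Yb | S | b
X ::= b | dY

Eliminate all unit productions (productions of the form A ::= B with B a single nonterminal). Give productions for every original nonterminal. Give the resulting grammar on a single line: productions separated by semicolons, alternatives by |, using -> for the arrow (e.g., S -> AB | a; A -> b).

Unit productions: S->X, Y->S.
Unit pairs (A ⇒* B via units): (S,X), (Y,S), (Y,X).
S: inherits non-unit rules of {S, X} → b | dY | j | jSj.
X: inherits non-unit rules of {X} → b | dY.
Y: inherits non-unit rules of {S, X, Y} → Yb | b | dY | j | jSj.

S -> b | j | dY | jSj; X -> b | dY; Y -> b | j | Yb | dY | jSj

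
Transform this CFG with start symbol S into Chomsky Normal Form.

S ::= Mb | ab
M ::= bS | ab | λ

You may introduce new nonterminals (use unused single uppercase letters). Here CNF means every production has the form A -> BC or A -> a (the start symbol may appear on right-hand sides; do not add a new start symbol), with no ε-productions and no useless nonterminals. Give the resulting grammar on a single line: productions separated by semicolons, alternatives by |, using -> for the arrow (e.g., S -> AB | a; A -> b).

S -> b | AB | MB; A -> a; B -> b; M -> AB | BS

Nullable: {M}; after ε-elimination: S -> b | Mb | ab; M -> ab | bS.
No unit productions to eliminate.
TERM: introduce A -> a, B -> b and substitute in every rule of length ≥2.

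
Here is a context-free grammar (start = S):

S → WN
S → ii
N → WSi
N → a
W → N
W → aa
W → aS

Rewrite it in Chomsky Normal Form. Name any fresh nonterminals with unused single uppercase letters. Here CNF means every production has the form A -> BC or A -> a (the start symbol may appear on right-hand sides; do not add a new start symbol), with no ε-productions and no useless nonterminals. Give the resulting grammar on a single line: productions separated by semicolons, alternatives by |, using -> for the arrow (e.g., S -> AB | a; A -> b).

No ε-productions.
After unit-elimination: S -> WN | ii; N -> a | WSi; W -> a | aS | aa | WSi.
TERM: introduce B -> a, A -> i and substitute in every rule of length ≥2.
BIN: N -> WSA becomes N -> WC, C -> SA; W -> WSA becomes W -> WD, D -> SA.

S -> AA | WN; A -> i; B -> a; C -> SA; D -> SA; N -> a | WC; W -> a | BB | BS | WD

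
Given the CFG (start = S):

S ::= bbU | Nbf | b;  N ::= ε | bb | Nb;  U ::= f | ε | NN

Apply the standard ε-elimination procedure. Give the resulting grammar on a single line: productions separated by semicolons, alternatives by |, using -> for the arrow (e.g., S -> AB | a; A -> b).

Nullable set: {N, U}.
S -> Nbf: N nullable, giving Nbf | bf.
S -> bbU: U nullable, giving bb | bbU.
Drop N -> ε.
N -> Nb: N nullable, giving Nb | b.
Drop U -> ε.
U -> NN: N, N nullable, giving N | NN.
Unchanged (no nullable symbols): S -> b; N -> bb; U -> f.

S -> b | bb | bf | Nbf | bbU; N -> b | Nb | bb; U -> N | f | NN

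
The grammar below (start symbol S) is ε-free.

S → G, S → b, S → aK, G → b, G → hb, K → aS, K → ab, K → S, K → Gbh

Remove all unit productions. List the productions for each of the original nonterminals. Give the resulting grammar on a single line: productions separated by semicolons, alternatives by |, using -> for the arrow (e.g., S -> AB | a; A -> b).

S -> b | aK | hb; G -> b | hb; K -> b | aK | aS | ab | hb | Gbh

Unit productions: K->S, S->G.
Unit pairs (A ⇒* B via units): (K,G), (K,S), (S,G).
S: inherits non-unit rules of {G, S} → aK | b | hb.
G: inherits non-unit rules of {G} → b | hb.
K: inherits non-unit rules of {G, K, S} → Gbh | aK | aS | ab | b | hb.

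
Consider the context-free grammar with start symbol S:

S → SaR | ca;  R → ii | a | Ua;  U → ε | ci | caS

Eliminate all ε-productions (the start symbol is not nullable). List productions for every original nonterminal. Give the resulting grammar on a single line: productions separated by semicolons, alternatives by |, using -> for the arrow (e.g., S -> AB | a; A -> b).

S -> ca | SaR; R -> a | Ua | ii; U -> ci | caS

Nullable set: {U}.
R -> Ua: U nullable, giving Ua | a.
Drop U -> ε.
Unchanged (no nullable symbols): S -> SaR; S -> ca; R -> a; R -> ii; U -> caS; U -> ci.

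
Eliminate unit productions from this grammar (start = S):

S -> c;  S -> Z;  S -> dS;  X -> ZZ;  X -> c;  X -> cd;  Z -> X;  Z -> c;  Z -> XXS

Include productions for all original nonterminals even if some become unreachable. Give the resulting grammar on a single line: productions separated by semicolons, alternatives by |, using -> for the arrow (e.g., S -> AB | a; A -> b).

S -> c | ZZ | cd | dS | XXS; X -> c | ZZ | cd; Z -> c | ZZ | cd | XXS

Unit productions: S->Z, Z->X.
Unit pairs (A ⇒* B via units): (S,X), (S,Z), (Z,X).
S: inherits non-unit rules of {S, X, Z} → XXS | ZZ | c | cd | dS.
X: inherits non-unit rules of {X} → ZZ | c | cd.
Z: inherits non-unit rules of {X, Z} → XXS | ZZ | c | cd.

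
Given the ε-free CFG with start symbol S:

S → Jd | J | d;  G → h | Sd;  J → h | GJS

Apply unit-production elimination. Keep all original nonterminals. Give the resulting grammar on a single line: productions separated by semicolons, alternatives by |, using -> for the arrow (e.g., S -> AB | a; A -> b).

S -> d | h | Jd | GJS; G -> h | Sd; J -> h | GJS

Unit productions: S->J.
Unit pairs (A ⇒* B via units): (S,J).
S: inherits non-unit rules of {J, S} → GJS | Jd | d | h.
G: inherits non-unit rules of {G} → Sd | h.
J: inherits non-unit rules of {J} → GJS | h.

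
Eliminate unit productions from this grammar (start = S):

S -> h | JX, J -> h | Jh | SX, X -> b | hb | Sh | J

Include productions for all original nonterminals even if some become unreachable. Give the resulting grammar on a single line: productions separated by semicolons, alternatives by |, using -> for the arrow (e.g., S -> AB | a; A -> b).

S -> h | JX; J -> h | Jh | SX; X -> b | h | Jh | SX | Sh | hb

Unit productions: X->J.
Unit pairs (A ⇒* B via units): (X,J).
S: inherits non-unit rules of {S} → JX | h.
J: inherits non-unit rules of {J} → Jh | SX | h.
X: inherits non-unit rules of {J, X} → Jh | SX | Sh | b | h | hb.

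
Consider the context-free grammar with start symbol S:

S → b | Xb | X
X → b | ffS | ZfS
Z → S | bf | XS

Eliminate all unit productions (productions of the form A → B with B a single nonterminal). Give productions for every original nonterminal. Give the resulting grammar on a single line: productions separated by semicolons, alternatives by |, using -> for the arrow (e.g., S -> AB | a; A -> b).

Unit productions: S->X, Z->S.
Unit pairs (A ⇒* B via units): (S,X), (Z,S), (Z,X).
S: inherits non-unit rules of {S, X} → Xb | ZfS | b | ffS.
X: inherits non-unit rules of {X} → ZfS | b | ffS.
Z: inherits non-unit rules of {S, X, Z} → XS | Xb | ZfS | b | bf | ffS.

S -> b | Xb | ZfS | ffS; X -> b | ZfS | ffS; Z -> b | XS | Xb | bf | ZfS | ffS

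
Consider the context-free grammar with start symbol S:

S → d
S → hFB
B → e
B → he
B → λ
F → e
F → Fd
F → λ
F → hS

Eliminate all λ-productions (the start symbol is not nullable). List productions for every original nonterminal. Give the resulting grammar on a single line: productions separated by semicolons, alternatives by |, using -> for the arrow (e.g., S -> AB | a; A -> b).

Nullable set: {B, F}.
S -> hFB: F, B nullable, giving h | hB | hF | hFB.
Drop B -> λ.
Drop F -> λ.
F -> Fd: F nullable, giving Fd | d.
Unchanged (no nullable symbols): S -> d; B -> e; B -> he; F -> e; F -> hS.

S -> d | h | hB | hF | hFB; B -> e | he; F -> d | e | Fd | hS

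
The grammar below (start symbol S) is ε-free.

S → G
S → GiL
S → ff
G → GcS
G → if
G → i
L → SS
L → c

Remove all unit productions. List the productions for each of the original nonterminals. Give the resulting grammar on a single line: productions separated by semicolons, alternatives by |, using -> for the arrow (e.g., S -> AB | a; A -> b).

Unit productions: S->G.
Unit pairs (A ⇒* B via units): (S,G).
S: inherits non-unit rules of {G, S} → GcS | GiL | ff | i | if.
G: inherits non-unit rules of {G} → GcS | i | if.
L: inherits non-unit rules of {L} → SS | c.

S -> i | ff | if | GcS | GiL; G -> i | if | GcS; L -> c | SS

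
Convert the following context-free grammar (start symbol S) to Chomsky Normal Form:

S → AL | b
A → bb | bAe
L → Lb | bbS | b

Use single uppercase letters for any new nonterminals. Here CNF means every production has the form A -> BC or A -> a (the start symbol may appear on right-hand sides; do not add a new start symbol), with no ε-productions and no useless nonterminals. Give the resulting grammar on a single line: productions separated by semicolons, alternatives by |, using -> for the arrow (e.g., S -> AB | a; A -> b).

No ε-productions.
No unit productions to eliminate.
TERM: introduce B -> b, C -> e and substitute in every rule of length ≥2.
BIN: A -> BAC becomes A -> BD, D -> AC; L -> BBS becomes L -> BE, E -> BS.

S -> b | AL; A -> BB | BD; B -> b; C -> e; D -> AC; E -> BS; L -> b | BE | LB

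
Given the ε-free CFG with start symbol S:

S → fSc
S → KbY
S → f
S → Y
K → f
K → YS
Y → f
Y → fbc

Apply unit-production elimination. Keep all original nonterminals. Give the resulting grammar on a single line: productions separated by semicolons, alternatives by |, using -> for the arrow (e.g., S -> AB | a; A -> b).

S -> f | KbY | fSc | fbc; K -> f | YS; Y -> f | fbc

Unit productions: S->Y.
Unit pairs (A ⇒* B via units): (S,Y).
S: inherits non-unit rules of {S, Y} → KbY | f | fSc | fbc.
K: inherits non-unit rules of {K} → YS | f.
Y: inherits non-unit rules of {Y} → f | fbc.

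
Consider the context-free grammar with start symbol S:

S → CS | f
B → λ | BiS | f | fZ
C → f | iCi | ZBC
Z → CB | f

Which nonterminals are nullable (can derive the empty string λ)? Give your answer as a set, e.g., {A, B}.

{B}

Directly nullable (have an ε-rule): {B}.
Not nullable: C, S, Z — each has a terminal in every rule's right-hand side or depends on a non-nullable symbol.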